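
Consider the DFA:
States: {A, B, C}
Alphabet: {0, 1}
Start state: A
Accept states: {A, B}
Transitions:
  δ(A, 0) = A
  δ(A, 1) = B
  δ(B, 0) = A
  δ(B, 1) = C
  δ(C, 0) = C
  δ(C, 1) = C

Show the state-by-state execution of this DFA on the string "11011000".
read '1': A → B
  read '1': B → C
  read '0': C → C
  read '1': C → C
  read '1': C → C
  read '0': C → C
  read '0': C → C
  read '0': C → C
A -> B -> C -> C -> C -> C -> C -> C -> C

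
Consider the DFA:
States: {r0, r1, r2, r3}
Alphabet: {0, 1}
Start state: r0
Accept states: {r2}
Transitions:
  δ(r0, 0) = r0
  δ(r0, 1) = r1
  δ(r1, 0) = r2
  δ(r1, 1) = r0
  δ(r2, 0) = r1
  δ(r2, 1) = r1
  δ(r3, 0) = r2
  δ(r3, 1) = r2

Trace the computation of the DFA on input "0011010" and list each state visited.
read '0': r0 → r0
  read '0': r0 → r0
  read '1': r0 → r1
  read '1': r1 → r0
  read '0': r0 → r0
  read '1': r0 → r1
  read '0': r1 → r2
r0 -> r0 -> r0 -> r1 -> r0 -> r0 -> r1 -> r2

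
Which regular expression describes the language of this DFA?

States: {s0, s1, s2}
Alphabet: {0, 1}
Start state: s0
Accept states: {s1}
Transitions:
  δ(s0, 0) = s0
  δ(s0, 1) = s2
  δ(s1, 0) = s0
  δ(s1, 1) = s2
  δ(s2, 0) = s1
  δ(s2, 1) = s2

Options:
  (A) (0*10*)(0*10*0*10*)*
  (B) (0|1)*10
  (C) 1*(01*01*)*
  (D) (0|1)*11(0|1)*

Check each option against the DFA on short strings; one disagreement eliminates an option:
  (A) (0*10*)(0*10*0*10*)*: on '1' the DFA goes s0 → s2 and rejects (s2 ∉ Accept), but the regex matches it → eliminate
  (B) (0|1)*10: agrees with the DFA on every string of length ≤ 6
  (C) 1*(01*01*)*: on ε the DFA stays in s0 and rejects (s0 ∉ Accept), but the regex matches it → eliminate
  (D) (0|1)*11(0|1)*: on '10' the DFA goes s0 → s2 → s1 and accepts (s1 ∈ Accept), but the regex does not match it → eliminate
Only (B) is consistent with the DFA.
(B) (0|1)*10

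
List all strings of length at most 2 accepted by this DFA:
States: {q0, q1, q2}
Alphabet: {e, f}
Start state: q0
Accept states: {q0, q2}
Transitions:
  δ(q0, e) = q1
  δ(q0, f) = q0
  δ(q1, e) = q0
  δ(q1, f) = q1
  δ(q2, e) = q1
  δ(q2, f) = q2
ε, f, ee, ff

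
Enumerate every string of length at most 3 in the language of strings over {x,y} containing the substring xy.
xy, xxy, xyx, xyy, yxy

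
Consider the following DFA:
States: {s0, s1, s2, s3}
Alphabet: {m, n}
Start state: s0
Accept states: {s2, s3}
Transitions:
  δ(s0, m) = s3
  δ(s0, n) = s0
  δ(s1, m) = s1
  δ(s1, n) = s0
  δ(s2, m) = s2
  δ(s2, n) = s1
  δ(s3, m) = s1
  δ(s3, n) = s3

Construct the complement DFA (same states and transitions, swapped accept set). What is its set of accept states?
Complement accept states = All states \ Original accept states
= {s0, s1, s2, s3} \ {s2, s3}
{s0, s1}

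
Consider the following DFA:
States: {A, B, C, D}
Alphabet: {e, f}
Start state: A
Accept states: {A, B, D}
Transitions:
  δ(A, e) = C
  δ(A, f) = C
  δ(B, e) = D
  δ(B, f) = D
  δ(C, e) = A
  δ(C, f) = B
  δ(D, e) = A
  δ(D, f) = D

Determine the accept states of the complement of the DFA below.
Complement accept states = All states \ Original accept states
= {A, B, C, D} \ {A, B, D}
{C}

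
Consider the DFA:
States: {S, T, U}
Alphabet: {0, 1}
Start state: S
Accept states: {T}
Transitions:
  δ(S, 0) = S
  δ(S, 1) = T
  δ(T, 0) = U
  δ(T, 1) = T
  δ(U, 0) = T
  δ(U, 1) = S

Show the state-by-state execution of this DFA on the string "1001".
read '1': S → T
  read '0': T → U
  read '0': U → T
  read '1': T → T
S -> T -> U -> T -> T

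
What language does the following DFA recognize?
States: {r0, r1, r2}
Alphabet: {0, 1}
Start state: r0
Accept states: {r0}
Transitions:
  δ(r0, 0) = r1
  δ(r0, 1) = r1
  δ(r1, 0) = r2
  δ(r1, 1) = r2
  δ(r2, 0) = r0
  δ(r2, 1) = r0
Testing a few strings:
  '1101' → reject
  '111' → accept
  '10' → reject
  '0101' → reject
State roles: r0=length ≡ 0 (mod 3); r1=length ≡ 1 (mod 3); r2=length ≡ 2 (mod 3)
All binary strings whose length is a multiple of 3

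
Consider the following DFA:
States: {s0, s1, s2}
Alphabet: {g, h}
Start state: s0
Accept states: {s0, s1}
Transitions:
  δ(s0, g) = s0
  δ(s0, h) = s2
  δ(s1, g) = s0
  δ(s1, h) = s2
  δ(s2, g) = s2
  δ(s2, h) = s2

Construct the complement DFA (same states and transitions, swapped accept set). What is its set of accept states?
Complement accept states = All states \ Original accept states
= {s0, s1, s2} \ {s0, s1}
{s2}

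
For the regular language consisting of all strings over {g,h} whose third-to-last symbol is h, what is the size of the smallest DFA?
By Myhill–Nerode, count the distinguishable equivalence classes: 2^3 = 8 classes — the DFA must remember the last 3 symbols read; every pair of distinct length-3 suffixes is distinguishable by some continuation.
8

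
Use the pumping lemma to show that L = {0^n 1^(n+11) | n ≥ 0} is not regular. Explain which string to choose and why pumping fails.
Assume L is regular with pumping length p. Idea: pumping the 0-block breaks the fixed offset of 11.
Choose s = 0^p 1^(p+11) ∈ L. By the pumping lemma, s = xyz with |xy| ≤ p, |y| > 0, so y = 0^k with k ≥ 1. Then xy²z = 0^(p+k) 1^(p+11). For this to be in L we would need p+11 = (p+k)+11, i.e. k = 0, contradicting k ≥ 1. So xy²z ∉ L.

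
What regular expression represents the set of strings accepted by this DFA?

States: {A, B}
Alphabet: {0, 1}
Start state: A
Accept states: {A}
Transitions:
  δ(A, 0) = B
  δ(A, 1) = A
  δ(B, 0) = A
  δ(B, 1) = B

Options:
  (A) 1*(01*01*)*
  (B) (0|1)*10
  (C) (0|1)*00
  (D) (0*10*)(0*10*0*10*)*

Check each option against the DFA on short strings; one disagreement eliminates an option:
  (A) 1*(01*01*)*: agrees with the DFA on every string of length ≤ 6
  (B) (0|1)*10: on ε the DFA stays in A and accepts (A ∈ Accept), but the regex does not match it → eliminate
  (C) (0|1)*00: on ε the DFA stays in A and accepts (A ∈ Accept), but the regex does not match it → eliminate
  (D) (0*10*)(0*10*0*10*)*: on ε the DFA stays in A and accepts (A ∈ Accept), but the regex does not match it → eliminate
Only (A) is consistent with the DFA.
(A) 1*(01*01*)*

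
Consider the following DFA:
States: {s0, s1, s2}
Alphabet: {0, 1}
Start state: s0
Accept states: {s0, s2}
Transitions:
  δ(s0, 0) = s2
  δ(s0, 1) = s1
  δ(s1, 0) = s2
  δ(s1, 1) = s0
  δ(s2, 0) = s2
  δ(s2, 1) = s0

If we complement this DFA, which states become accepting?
Complement accept states = All states \ Original accept states
= {s0, s1, s2} \ {s0, s2}
{s1}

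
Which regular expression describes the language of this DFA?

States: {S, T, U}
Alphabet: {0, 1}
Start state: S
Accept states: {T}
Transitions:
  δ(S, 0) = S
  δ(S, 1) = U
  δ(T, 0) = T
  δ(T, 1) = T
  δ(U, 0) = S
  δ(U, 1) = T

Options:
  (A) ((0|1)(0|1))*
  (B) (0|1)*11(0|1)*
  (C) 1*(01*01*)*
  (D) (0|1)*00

Check each option against the DFA on short strings; one disagreement eliminates an option:
  (A) ((0|1)(0|1))*: on ε the DFA stays in S and rejects (S ∉ Accept), but the regex matches it → eliminate
  (B) (0|1)*11(0|1)*: agrees with the DFA on every string of length ≤ 6
  (C) 1*(01*01*)*: on ε the DFA stays in S and rejects (S ∉ Accept), but the regex matches it → eliminate
  (D) (0|1)*00: on '00' the DFA goes S → S → S and rejects (S ∉ Accept), but the regex matches it → eliminate
Only (B) is consistent with the DFA.
(B) (0|1)*11(0|1)*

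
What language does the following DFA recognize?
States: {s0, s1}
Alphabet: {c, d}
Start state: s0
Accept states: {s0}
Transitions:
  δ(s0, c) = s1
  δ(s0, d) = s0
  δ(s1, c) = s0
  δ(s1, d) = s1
Testing a few strings:
  'dd' → accept
  'cc' → accept
  'ddc' → reject
  'dcd' → reject
State roles: s0=even number of c's so far; s1=odd number of c's so far
All strings over {c,d} with an even number of c's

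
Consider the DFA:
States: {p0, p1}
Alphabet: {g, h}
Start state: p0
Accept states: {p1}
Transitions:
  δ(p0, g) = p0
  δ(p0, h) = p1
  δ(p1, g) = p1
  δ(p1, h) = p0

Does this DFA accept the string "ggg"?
Processing string "ggg":
  p0 --g--> p0
  p0 --g--> p0
  p0 --g--> p0
Final state: p0
Accept states: {p1}
No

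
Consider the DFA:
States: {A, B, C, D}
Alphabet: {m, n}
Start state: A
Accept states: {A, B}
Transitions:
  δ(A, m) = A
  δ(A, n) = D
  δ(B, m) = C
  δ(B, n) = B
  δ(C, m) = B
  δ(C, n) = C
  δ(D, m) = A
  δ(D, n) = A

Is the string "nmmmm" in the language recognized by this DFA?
Processing string "nmmmm":
  A --n--> D
  D --m--> A
  A --m--> A
  A --m--> A
  A --m--> A
Final state: A
Accept states: {A, B}
Yes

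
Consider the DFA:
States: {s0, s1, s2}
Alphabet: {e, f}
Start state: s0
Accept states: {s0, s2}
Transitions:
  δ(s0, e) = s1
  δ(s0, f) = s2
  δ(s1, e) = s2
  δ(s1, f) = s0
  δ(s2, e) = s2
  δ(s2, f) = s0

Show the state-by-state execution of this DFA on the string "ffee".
read 'f': s0 → s2
  read 'f': s2 → s0
  read 'e': s0 → s1
  read 'e': s1 → s2
s0 -> s2 -> s0 -> s1 -> s2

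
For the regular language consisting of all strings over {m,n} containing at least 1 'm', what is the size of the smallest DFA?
By Myhill–Nerode, count the distinguishable equivalence classes: 2 classes — having seen 0, or ≥1 copies of 'm'; any two classes i < j (j ≤ 1) are distinguished by the string m^(1−j), which takes class j to 1 copy (accepted) but leaves class i below 1 (rejected).
2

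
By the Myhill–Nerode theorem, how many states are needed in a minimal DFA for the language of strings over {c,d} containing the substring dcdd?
By Myhill–Nerode, count the distinguishable equivalence classes: 5 classes — one per longest suffix of the input that is a prefix of 'dcdd' (lengths 0 through 3), plus an absorbing 'already seen dcdd' class.
5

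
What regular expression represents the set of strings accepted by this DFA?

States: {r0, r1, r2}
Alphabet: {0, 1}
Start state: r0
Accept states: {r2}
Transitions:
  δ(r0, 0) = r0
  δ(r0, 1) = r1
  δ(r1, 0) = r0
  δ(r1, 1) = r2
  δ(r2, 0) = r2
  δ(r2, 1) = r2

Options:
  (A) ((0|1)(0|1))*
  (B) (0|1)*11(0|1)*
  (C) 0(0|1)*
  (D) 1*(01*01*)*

Check each option against the DFA on short strings; one disagreement eliminates an option:
  (A) ((0|1)(0|1))*: on ε the DFA stays in r0 and rejects (r0 ∉ Accept), but the regex matches it → eliminate
  (B) (0|1)*11(0|1)*: agrees with the DFA on every string of length ≤ 6
  (C) 0(0|1)*: on '0' the DFA goes r0 → r0 and rejects (r0 ∉ Accept), but the regex matches it → eliminate
  (D) 1*(01*01*)*: on ε the DFA stays in r0 and rejects (r0 ∉ Accept), but the regex matches it → eliminate
Only (B) is consistent with the DFA.
(B) (0|1)*11(0|1)*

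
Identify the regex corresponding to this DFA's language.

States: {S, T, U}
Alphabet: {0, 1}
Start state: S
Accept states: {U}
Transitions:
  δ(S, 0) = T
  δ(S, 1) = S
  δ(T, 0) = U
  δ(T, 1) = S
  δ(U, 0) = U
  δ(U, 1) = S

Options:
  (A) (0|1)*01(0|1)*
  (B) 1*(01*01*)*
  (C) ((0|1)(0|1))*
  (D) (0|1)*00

Check each option against the DFA on short strings; one disagreement eliminates an option:
  (A) (0|1)*01(0|1)*: on '00' the DFA goes S → T → U and accepts (U ∈ Accept), but the regex does not match it → eliminate
  (B) 1*(01*01*)*: on ε the DFA stays in S and rejects (S ∉ Accept), but the regex matches it → eliminate
  (C) ((0|1)(0|1))*: on ε the DFA stays in S and rejects (S ∉ Accept), but the regex matches it → eliminate
  (D) (0|1)*00: agrees with the DFA on every string of length ≤ 6
Only (D) is consistent with the DFA.
(D) (0|1)*00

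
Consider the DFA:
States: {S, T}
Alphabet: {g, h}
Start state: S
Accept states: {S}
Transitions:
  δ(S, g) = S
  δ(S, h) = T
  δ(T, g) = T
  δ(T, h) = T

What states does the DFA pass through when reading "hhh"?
read 'h': S → T
  read 'h': T → T
  read 'h': T → T
S -> T -> T -> T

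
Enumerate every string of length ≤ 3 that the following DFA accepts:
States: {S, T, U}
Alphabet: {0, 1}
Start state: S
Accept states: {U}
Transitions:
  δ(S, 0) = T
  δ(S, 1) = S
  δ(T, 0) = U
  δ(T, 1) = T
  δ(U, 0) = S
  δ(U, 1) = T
00, 010, 100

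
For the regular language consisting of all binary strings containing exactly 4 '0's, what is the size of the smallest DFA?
By Myhill–Nerode, count the distinguishable equivalence classes: 6 classes — having seen 0, 1, …, 4, or >4 copies of '0'; the count-4 class is the only accepting one and >4 is dead.
6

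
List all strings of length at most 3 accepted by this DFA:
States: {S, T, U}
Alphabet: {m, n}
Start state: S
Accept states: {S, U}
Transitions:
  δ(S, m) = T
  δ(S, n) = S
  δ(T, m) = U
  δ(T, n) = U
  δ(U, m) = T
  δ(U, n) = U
ε, n, mm, mn, nn, mmn, mnn, nmm, nmn, nnn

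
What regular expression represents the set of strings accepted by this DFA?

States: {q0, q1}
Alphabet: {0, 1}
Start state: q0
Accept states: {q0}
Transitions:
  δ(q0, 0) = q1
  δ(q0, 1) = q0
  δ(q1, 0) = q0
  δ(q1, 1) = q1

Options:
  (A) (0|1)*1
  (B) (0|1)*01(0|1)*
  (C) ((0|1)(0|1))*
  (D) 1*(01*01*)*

Check each option against the DFA on short strings; one disagreement eliminates an option:
  (A) (0|1)*1: on ε the DFA stays in q0 and accepts (q0 ∈ Accept), but the regex does not match it → eliminate
  (B) (0|1)*01(0|1)*: on ε the DFA stays in q0 and accepts (q0 ∈ Accept), but the regex does not match it → eliminate
  (C) ((0|1)(0|1))*: on '1' the DFA goes q0 → q0 and accepts (q0 ∈ Accept), but the regex does not match it → eliminate
  (D) 1*(01*01*)*: agrees with the DFA on every string of length ≤ 6
Only (D) is consistent with the DFA.
(D) 1*(01*01*)*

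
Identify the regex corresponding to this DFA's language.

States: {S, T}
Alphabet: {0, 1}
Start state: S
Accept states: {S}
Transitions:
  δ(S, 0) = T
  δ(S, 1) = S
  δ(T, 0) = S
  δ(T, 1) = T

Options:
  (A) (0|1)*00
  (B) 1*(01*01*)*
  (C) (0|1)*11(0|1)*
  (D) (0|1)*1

Check each option against the DFA on short strings; one disagreement eliminates an option:
  (A) (0|1)*00: on ε the DFA stays in S and accepts (S ∈ Accept), but the regex does not match it → eliminate
  (B) 1*(01*01*)*: agrees with the DFA on every string of length ≤ 6
  (C) (0|1)*11(0|1)*: on ε the DFA stays in S and accepts (S ∈ Accept), but the regex does not match it → eliminate
  (D) (0|1)*1: on ε the DFA stays in S and accepts (S ∈ Accept), but the regex does not match it → eliminate
Only (B) is consistent with the DFA.
(B) 1*(01*01*)*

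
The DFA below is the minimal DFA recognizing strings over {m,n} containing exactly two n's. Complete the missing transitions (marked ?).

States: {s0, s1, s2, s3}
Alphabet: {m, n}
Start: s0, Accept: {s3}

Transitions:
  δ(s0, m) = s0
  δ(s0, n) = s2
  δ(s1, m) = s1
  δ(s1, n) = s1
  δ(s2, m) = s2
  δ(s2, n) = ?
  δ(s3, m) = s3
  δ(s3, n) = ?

From the language and accept set, identify what each state tracks — s0: zero n's; s1: ≥ three n's (dead); s2: one n; s3: two n's.
Each missing δ(q, a) is the state matching the new tracked value after reading a.
δ(s2, n) = s3; δ(s3, n) = s1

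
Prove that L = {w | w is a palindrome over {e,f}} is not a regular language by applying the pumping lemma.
Assume L is regular with pumping length p. Idea: pumping the leading e-block breaks the symmetry.
Choose s = e^p f e^p (a palindrome of length 2p+1 ≥ p). By the pumping lemma, s = xyz with |xy| ≤ p, |y| > 0, so y = e^k with k > 0 (xy lies entirely in the first e^p). Then xy²z = e^(p+k) f e^p, which is not a palindrome since p+k ≠ p.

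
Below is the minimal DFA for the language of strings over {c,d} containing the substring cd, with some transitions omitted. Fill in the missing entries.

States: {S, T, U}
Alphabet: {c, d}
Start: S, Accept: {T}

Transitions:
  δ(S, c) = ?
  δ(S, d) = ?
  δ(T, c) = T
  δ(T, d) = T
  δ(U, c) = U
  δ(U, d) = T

From the language and accept set, identify what each state tracks — S: no c seen yet; T: substring cd seen; U: seen a c, waiting for d.
Each missing δ(q, a) is the state matching the new tracked value after reading a.
δ(S, c) = U; δ(S, d) = S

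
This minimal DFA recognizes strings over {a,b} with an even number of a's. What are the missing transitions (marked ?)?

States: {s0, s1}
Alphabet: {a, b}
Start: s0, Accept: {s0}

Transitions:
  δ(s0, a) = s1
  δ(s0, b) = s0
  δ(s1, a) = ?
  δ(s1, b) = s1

From the language and accept set, identify what each state tracks — s0: even number of a's so far; s1: odd number of a's so far.
Each missing δ(q, a) is the state matching the new tracked value after reading a.
δ(s1, a) = s0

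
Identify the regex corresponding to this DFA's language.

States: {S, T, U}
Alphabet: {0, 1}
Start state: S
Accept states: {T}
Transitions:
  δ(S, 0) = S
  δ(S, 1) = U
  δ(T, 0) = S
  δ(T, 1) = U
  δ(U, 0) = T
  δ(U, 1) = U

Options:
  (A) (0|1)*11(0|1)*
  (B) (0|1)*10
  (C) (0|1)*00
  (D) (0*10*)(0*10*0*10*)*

Check each option against the DFA on short strings; one disagreement eliminates an option:
  (A) (0|1)*11(0|1)*: on '10' the DFA goes S → U → T and accepts (T ∈ Accept), but the regex does not match it → eliminate
  (B) (0|1)*10: agrees with the DFA on every string of length ≤ 6
  (C) (0|1)*00: on '00' the DFA goes S → S → S and rejects (S ∉ Accept), but the regex matches it → eliminate
  (D) (0*10*)(0*10*0*10*)*: on '1' the DFA goes S → U and rejects (U ∉ Accept), but the regex matches it → eliminate
Only (B) is consistent with the DFA.
(B) (0|1)*10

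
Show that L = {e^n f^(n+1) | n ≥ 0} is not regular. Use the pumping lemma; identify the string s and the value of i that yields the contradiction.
Assume L is regular with pumping length p. Idea: pumping the e-block breaks the fixed offset of 1.
Choose s = e^p f^(p+1) ∈ L. By the pumping lemma, s = xyz with |xy| ≤ p, |y| > 0, so y = e^k with k ≥ 1. Then xy²z = e^(p+k) f^(p+1). For this to be in L we would need p+1 = (p+k)+1, i.e. k = 0, contradicting k ≥ 1. So xy²z ∉ L.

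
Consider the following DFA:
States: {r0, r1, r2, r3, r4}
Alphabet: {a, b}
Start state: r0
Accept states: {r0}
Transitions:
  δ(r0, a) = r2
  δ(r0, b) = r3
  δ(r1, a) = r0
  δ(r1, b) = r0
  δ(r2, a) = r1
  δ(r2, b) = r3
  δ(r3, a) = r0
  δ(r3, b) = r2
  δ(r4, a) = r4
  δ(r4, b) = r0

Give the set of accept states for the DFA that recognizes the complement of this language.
Complement accept states = All states \ Original accept states
= {r0, r1, r2, r3, r4} \ {r0}
{r1, r2, r3, r4}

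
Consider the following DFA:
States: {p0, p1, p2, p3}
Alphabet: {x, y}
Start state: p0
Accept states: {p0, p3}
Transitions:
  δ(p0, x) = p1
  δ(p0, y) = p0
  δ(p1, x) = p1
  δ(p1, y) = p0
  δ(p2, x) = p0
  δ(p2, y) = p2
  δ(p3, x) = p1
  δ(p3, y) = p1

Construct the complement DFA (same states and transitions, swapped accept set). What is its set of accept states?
Complement accept states = All states \ Original accept states
= {p0, p1, p2, p3} \ {p0, p3}
{p1, p2}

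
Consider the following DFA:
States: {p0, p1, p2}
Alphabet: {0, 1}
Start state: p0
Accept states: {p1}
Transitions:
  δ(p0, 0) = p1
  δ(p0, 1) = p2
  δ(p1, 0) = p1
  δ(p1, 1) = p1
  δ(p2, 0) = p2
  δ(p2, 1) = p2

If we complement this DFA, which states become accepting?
Complement accept states = All states \ Original accept states
= {p0, p1, p2} \ {p1}
{p0, p2}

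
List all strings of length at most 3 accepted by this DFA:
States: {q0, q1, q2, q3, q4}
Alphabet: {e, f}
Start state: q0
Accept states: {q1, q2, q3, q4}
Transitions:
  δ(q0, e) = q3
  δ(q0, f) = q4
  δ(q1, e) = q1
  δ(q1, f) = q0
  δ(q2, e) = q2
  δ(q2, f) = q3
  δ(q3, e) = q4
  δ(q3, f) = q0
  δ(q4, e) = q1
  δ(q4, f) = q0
e, f, ee, fe, eee, efe, eff, fee, ffe, fff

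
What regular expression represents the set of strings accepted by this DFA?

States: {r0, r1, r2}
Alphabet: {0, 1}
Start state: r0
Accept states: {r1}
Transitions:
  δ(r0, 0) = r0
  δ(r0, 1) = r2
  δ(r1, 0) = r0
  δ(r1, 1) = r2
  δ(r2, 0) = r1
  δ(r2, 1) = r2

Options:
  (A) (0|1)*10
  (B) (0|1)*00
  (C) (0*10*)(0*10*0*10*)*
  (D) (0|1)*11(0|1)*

Check each option against the DFA on short strings; one disagreement eliminates an option:
  (A) (0|1)*10: agrees with the DFA on every string of length ≤ 6
  (B) (0|1)*00: on '00' the DFA goes r0 → r0 → r0 and rejects (r0 ∉ Accept), but the regex matches it → eliminate
  (C) (0*10*)(0*10*0*10*)*: on '1' the DFA goes r0 → r2 and rejects (r2 ∉ Accept), but the regex matches it → eliminate
  (D) (0|1)*11(0|1)*: on '10' the DFA goes r0 → r2 → r1 and accepts (r1 ∈ Accept), but the regex does not match it → eliminate
Only (A) is consistent with the DFA.
(A) (0|1)*10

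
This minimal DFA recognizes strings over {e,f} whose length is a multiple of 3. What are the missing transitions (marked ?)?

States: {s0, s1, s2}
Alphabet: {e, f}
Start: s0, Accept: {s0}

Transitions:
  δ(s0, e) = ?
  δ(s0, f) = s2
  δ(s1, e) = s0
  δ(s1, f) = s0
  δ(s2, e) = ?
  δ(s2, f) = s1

From the language and accept set, identify what each state tracks — s0: length ≡ 0 (mod 3); s1: length ≡ 2 (mod 3); s2: length ≡ 1 (mod 3).
Each missing δ(q, a) is the state matching the new tracked value after reading a.
δ(s0, e) = s2; δ(s2, e) = s1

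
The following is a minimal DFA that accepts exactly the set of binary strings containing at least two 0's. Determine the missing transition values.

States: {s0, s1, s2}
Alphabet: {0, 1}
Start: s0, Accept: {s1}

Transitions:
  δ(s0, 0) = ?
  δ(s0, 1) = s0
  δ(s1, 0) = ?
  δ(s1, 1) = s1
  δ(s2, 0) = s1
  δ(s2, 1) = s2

From the language and accept set, identify what each state tracks — s0: zero 0's seen; s1: ≥ two 0's seen; s2: one 0 seen.
Each missing δ(q, a) is the state matching the new tracked value after reading a.
δ(s0, 0) = s2; δ(s1, 0) = s1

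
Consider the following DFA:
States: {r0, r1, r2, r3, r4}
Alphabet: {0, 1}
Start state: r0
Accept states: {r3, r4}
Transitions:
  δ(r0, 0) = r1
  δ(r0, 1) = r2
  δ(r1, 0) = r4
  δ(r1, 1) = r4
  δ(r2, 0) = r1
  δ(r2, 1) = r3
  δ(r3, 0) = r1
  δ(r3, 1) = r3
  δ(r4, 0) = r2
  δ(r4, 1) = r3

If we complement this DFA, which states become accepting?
Complement accept states = All states \ Original accept states
= {r0, r1, r2, r3, r4} \ {r3, r4}
{r0, r1, r2}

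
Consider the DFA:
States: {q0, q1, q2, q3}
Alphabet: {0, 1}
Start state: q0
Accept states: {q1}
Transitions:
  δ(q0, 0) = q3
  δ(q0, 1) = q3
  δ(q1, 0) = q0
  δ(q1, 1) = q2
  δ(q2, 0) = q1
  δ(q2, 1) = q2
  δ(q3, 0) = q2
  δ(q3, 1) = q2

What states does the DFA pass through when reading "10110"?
read '1': q0 → q3
  read '0': q3 → q2
  read '1': q2 → q2
  read '1': q2 → q2
  read '0': q2 → q1
q0 -> q3 -> q2 -> q2 -> q2 -> q1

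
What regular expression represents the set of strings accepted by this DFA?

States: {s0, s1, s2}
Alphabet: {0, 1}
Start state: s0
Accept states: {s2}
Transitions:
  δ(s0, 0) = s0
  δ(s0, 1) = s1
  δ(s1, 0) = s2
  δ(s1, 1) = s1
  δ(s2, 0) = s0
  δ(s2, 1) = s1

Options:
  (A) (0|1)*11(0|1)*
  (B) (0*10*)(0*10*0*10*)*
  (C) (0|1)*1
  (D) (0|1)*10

Check each option against the DFA on short strings; one disagreement eliminates an option:
  (A) (0|1)*11(0|1)*: on '10' the DFA goes s0 → s1 → s2 and accepts (s2 ∈ Accept), but the regex does not match it → eliminate
  (B) (0*10*)(0*10*0*10*)*: on '1' the DFA goes s0 → s1 and rejects (s1 ∉ Accept), but the regex matches it → eliminate
  (C) (0|1)*1: on '1' the DFA goes s0 → s1 and rejects (s1 ∉ Accept), but the regex matches it → eliminate
  (D) (0|1)*10: agrees with the DFA on every string of length ≤ 6
Only (D) is consistent with the DFA.
(D) (0|1)*10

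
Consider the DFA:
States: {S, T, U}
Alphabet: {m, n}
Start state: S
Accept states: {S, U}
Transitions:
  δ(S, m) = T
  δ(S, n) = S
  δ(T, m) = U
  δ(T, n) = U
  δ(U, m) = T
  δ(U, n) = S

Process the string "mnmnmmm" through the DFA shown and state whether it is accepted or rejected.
Processing string "mnmnmmm":
  S --m--> T
  T --n--> U
  U --m--> T
  T --n--> U
  U --m--> T
  T --m--> U
  U --m--> T
Final state: T
Accept states: {S, U}
No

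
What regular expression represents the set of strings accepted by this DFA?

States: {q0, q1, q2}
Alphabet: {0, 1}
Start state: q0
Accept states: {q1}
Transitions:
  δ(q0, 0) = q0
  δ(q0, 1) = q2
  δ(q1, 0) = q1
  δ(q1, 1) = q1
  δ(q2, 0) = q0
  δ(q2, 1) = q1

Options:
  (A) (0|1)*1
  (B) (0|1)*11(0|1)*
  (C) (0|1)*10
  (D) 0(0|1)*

Check each option against the DFA on short strings; one disagreement eliminates an option:
  (A) (0|1)*1: on '1' the DFA goes q0 → q2 and rejects (q2 ∉ Accept), but the regex matches it → eliminate
  (B) (0|1)*11(0|1)*: agrees with the DFA on every string of length ≤ 6
  (C) (0|1)*10: on '10' the DFA goes q0 → q2 → q0 and rejects (q0 ∉ Accept), but the regex matches it → eliminate
  (D) 0(0|1)*: on '0' the DFA goes q0 → q0 and rejects (q0 ∉ Accept), but the regex matches it → eliminate
Only (B) is consistent with the DFA.
(B) (0|1)*11(0|1)*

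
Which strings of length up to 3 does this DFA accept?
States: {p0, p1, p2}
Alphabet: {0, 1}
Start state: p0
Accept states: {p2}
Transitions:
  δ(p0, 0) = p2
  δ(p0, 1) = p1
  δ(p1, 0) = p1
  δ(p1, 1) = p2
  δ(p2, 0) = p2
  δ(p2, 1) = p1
0, 00, 11, 000, 011, 101, 110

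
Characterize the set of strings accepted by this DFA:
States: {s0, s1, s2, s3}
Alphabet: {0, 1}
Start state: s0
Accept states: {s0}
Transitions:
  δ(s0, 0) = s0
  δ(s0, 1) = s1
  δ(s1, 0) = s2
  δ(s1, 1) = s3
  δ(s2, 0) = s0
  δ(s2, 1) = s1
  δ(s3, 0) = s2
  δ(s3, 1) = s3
Testing a few strings:
  '00' → accept
  '000' → accept
  '11' → reject
  '0' → accept
State roles: s0=value ≡ 0 (mod 4); s1=value ≡ 1 (mod 4); s2=value ≡ 2 (mod 4); s3=value ≡ 3 (mod 4)
All binary strings representing a multiple of 4 (read in base 2; leading zeros allowed and ε counts as 0)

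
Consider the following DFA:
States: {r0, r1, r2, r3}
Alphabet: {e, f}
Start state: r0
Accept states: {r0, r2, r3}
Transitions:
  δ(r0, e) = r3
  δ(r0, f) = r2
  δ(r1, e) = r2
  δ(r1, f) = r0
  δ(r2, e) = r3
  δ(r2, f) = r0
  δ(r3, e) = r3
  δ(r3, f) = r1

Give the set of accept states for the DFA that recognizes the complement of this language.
Complement accept states = All states \ Original accept states
= {r0, r1, r2, r3} \ {r0, r2, r3}
{r1}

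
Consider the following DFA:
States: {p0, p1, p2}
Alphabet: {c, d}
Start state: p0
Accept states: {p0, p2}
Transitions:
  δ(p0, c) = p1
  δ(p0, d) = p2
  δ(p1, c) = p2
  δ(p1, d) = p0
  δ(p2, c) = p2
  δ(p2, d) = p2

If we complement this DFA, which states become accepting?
Complement accept states = All states \ Original accept states
= {p0, p1, p2} \ {p0, p2}
{p1}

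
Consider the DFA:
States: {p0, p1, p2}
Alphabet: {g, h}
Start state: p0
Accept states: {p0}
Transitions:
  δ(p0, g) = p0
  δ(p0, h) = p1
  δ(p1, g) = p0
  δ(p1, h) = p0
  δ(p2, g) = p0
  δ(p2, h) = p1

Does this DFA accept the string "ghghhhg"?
Processing string "ghghhhg":
  p0 --g--> p0
  p0 --h--> p1
  p1 --g--> p0
  p0 --h--> p1
  p1 --h--> p0
  p0 --h--> p1
  p1 --g--> p0
Final state: p0
Accept states: {p0}
Yes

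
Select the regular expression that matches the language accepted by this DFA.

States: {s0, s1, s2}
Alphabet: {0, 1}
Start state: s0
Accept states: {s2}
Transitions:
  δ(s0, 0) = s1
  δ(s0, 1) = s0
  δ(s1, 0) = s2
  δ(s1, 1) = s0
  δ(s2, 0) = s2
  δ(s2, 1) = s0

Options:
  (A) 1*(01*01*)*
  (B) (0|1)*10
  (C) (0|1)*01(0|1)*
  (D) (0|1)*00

Check each option against the DFA on short strings; one disagreement eliminates an option:
  (A) 1*(01*01*)*: on ε the DFA stays in s0 and rejects (s0 ∉ Accept), but the regex matches it → eliminate
  (B) (0|1)*10: on '00' the DFA goes s0 → s1 → s2 and accepts (s2 ∈ Accept), but the regex does not match it → eliminate
  (C) (0|1)*01(0|1)*: on '00' the DFA goes s0 → s1 → s2 and accepts (s2 ∈ Accept), but the regex does not match it → eliminate
  (D) (0|1)*00: agrees with the DFA on every string of length ≤ 6
Only (D) is consistent with the DFA.
(D) (0|1)*00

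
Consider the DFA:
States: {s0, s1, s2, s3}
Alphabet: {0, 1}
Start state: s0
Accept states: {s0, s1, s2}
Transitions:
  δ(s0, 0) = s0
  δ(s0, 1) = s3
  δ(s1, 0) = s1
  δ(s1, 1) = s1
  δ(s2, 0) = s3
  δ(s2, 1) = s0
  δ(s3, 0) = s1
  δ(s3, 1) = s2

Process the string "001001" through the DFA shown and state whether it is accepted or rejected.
Processing string "001001":
  s0 --0--> s0
  s0 --0--> s0
  s0 --1--> s3
  s3 --0--> s1
  s1 --0--> s1
  s1 --1--> s1
Final state: s1
Accept states: {s0, s1, s2}
Yes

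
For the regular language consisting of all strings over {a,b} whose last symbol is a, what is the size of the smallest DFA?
By Myhill–Nerode, count the distinguishable equivalence classes: 2^1 = 2 classes — the DFA must remember the last 1 symbol read; every pair of distinct length-1 suffixes is distinguishable by some continuation.
2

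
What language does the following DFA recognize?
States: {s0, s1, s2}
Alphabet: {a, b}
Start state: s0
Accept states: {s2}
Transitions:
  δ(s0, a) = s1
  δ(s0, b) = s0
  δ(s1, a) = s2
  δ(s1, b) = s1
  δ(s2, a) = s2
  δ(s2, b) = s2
Testing a few strings:
  'bb' → reject
  'a' → reject
  'baab' → accept
  'babb' → reject
State roles: s0=zero a's seen; s1=one a seen; s2=≥ two a's seen
All strings over {a,b} containing at least two a's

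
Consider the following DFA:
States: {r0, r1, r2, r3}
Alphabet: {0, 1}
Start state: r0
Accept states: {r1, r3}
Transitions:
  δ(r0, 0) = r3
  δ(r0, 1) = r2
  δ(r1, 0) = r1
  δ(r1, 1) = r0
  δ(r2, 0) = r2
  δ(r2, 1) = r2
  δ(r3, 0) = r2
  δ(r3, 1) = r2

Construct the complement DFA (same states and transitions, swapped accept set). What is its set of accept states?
Complement accept states = All states \ Original accept states
= {r0, r1, r2, r3} \ {r1, r3}
{r0, r2}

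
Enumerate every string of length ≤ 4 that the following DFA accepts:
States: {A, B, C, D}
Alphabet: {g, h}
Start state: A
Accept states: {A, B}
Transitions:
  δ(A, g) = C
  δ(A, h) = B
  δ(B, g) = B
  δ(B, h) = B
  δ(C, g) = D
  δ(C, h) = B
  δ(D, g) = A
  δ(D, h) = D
ε, h, gh, hg, hh, ggg, ghg, ghh, hgg, hgh, hhg, hhh, gggh, gghg, ghgg, ghgh, ghhg, ghhh, hggg, hggh, hghg, hghh, hhgg, hhgh, hhhg, hhhh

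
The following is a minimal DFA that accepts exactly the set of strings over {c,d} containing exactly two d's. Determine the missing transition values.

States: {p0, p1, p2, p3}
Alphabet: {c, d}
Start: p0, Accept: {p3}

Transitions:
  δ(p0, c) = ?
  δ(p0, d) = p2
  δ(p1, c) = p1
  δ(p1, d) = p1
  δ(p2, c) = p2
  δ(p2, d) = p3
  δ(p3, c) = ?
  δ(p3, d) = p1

From the language and accept set, identify what each state tracks — p0: zero d's; p1: ≥ three d's (dead); p2: one d; p3: two d's.
Each missing δ(q, a) is the state matching the new tracked value after reading a.
δ(p0, c) = p0; δ(p3, c) = p3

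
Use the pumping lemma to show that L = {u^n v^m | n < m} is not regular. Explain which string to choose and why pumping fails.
Assume L is regular with pumping length p. Idea: pumping up the u-block makes the u-count reach the v-count.
Choose s = u^p v^(p+1) ∈ L. By the pumping lemma, s = xyz with |xy| ≤ p, |y| > 0, so y = u^k with k ≥ 1. Then xy²z = u^(p+k) v^(p+1). Since p+k ≥ p+1, the number of u's is no longer strictly less than the number of v's, so xy²z ∉ L.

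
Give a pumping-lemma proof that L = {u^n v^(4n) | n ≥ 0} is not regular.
Assume L is regular with pumping length p. Idea: pumping the u-block breaks the 1:4 ratio.
Choose s = u^p v^(4p) (length 5p ≥ p). By the pumping lemma, s = xyz with |xy| ≤ p, |y| > 0, so y = u^k with k ≥ 1. Then xy²z = u^(p+k) v^(4p). For this to be in L we would need 4p = 4(p+k), i.e. 4k = 0, contradicting k ≥ 1. So xy²z ∉ L.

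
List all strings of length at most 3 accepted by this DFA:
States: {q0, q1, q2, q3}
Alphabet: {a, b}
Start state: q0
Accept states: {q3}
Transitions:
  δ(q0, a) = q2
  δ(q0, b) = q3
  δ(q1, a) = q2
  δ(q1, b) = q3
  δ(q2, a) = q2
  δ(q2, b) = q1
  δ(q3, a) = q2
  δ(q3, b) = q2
b, abb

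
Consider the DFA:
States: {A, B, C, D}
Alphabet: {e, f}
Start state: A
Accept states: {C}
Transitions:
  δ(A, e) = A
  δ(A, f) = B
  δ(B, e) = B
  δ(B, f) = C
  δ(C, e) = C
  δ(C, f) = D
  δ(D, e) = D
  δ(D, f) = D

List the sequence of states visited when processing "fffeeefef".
read 'f': A → B
  read 'f': B → C
  read 'f': C → D
  read 'e': D → D
  read 'e': D → D
  read 'e': D → D
  read 'f': D → D
  read 'e': D → D
  read 'f': D → D
A -> B -> C -> D -> D -> D -> D -> D -> D -> D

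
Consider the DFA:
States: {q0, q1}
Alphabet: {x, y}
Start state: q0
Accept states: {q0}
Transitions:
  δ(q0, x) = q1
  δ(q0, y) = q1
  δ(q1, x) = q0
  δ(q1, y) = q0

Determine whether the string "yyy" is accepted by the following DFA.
Processing string "yyy":
  q0 --y--> q1
  q1 --y--> q0
  q0 --y--> q1
Final state: q1
Accept states: {q0}
No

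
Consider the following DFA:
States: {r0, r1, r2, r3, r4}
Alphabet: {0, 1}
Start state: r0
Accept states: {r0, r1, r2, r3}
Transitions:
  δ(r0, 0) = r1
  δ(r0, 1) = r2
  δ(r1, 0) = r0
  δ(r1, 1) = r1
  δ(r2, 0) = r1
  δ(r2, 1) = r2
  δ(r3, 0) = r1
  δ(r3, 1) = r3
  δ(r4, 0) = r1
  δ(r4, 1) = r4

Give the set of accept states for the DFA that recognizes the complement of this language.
Complement accept states = All states \ Original accept states
= {r0, r1, r2, r3, r4} \ {r0, r1, r2, r3}
{r4}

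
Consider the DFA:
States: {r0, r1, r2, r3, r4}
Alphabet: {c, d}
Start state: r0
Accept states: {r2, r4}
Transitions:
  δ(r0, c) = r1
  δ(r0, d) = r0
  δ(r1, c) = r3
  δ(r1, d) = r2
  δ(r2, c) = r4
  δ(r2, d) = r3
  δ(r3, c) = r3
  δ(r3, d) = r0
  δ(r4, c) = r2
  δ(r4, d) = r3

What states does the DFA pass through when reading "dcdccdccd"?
read 'd': r0 → r0
  read 'c': r0 → r1
  read 'd': r1 → r2
  read 'c': r2 → r4
  read 'c': r4 → r2
  read 'd': r2 → r3
  read 'c': r3 → r3
  read 'c': r3 → r3
  read 'd': r3 → r0
r0 -> r0 -> r1 -> r2 -> r4 -> r2 -> r3 -> r3 -> r3 -> r0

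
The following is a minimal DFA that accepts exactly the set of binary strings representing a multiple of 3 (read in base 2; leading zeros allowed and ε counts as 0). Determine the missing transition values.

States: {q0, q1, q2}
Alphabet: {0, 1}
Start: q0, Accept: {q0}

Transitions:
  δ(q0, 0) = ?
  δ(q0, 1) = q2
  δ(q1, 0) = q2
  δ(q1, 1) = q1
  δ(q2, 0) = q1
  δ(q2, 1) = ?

From the language and accept set, identify what each state tracks — q0: value ≡ 0 (mod 3); q1: value ≡ 2 (mod 3); q2: value ≡ 1 (mod 3).
Each missing δ(q, a) is the state matching the new tracked value after reading a.
δ(q0, 0) = q0; δ(q2, 1) = q0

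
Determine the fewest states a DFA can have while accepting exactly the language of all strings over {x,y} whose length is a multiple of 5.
By Myhill–Nerode, count the distinguishable equivalence classes: 5 classes — one per residue of the length mod 5; class i is distinguished from class j by any string of length (5 − i) mod 5.
5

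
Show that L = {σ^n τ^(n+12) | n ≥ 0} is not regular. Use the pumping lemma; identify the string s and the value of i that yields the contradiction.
Assume L is regular with pumping length p. Idea: pumping the σ-block breaks the fixed offset of 12.
Choose s = σ^p τ^(p+12) ∈ L. By the pumping lemma, s = xyz with |xy| ≤ p, |y| > 0, so y = σ^k with k ≥ 1. Then xy²z = σ^(p+k) τ^(p+12). For this to be in L we would need p+12 = (p+k)+12, i.e. k = 0, contradicting k ≥ 1. So xy²z ∉ L.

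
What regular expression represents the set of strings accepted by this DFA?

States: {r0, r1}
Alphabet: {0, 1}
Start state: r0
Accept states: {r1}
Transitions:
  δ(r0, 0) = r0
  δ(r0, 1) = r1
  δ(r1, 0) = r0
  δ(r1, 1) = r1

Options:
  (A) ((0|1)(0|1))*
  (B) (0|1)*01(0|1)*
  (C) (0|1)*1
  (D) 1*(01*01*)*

Check each option against the DFA on short strings; one disagreement eliminates an option:
  (A) ((0|1)(0|1))*: on ε the DFA stays in r0 and rejects (r0 ∉ Accept), but the regex matches it → eliminate
  (B) (0|1)*01(0|1)*: on '1' the DFA goes r0 → r1 and accepts (r1 ∈ Accept), but the regex does not match it → eliminate
  (C) (0|1)*1: agrees with the DFA on every string of length ≤ 6
  (D) 1*(01*01*)*: on ε the DFA stays in r0 and rejects (r0 ∉ Accept), but the regex matches it → eliminate
Only (C) is consistent with the DFA.
(C) (0|1)*1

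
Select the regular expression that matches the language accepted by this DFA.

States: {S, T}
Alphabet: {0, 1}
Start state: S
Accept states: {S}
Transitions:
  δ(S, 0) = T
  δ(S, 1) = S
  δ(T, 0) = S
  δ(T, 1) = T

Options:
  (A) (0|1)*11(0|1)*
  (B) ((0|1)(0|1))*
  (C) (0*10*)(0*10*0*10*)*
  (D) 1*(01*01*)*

Check each option against the DFA on short strings; one disagreement eliminates an option:
  (A) (0|1)*11(0|1)*: on ε the DFA stays in S and accepts (S ∈ Accept), but the regex does not match it → eliminate
  (B) ((0|1)(0|1))*: on '1' the DFA goes S → S and accepts (S ∈ Accept), but the regex does not match it → eliminate
  (C) (0*10*)(0*10*0*10*)*: on ε the DFA stays in S and accepts (S ∈ Accept), but the regex does not match it → eliminate
  (D) 1*(01*01*)*: agrees with the DFA on every string of length ≤ 6
Only (D) is consistent with the DFA.
(D) 1*(01*01*)*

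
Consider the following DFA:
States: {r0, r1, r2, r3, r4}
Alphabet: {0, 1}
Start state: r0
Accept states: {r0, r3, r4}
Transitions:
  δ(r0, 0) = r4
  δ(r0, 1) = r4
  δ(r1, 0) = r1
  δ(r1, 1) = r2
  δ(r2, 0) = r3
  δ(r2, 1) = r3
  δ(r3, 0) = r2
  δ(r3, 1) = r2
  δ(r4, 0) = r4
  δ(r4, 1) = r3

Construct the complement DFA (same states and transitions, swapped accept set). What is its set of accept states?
Complement accept states = All states \ Original accept states
= {r0, r1, r2, r3, r4} \ {r0, r3, r4}
{r1, r2}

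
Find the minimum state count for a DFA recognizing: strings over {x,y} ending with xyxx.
By Myhill–Nerode, count the distinguishable equivalence classes: 5 classes — one per longest suffix of the input that is a prefix of 'xyxx' (lengths 0 through 4); only the length-4 class is accepting.
5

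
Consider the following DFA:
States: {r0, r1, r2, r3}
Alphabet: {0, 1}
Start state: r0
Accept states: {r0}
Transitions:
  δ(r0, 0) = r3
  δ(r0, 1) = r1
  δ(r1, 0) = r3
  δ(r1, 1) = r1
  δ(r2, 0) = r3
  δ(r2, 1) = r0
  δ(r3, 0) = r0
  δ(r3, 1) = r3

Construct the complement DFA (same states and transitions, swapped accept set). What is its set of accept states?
Complement accept states = All states \ Original accept states
= {r0, r1, r2, r3} \ {r0}
{r1, r2, r3}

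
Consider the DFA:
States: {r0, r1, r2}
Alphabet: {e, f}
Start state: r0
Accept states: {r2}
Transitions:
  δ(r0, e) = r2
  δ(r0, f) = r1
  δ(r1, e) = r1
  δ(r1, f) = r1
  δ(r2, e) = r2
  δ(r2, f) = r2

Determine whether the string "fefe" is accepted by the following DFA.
Processing string "fefe":
  r0 --f--> r1
  r1 --e--> r1
  r1 --f--> r1
  r1 --e--> r1
Final state: r1
Accept states: {r2}
No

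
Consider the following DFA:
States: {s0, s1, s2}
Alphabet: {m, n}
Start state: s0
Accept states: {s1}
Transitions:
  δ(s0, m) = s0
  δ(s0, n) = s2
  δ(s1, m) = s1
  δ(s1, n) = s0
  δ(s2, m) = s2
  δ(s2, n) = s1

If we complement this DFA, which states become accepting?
Complement accept states = All states \ Original accept states
= {s0, s1, s2} \ {s1}
{s0, s2}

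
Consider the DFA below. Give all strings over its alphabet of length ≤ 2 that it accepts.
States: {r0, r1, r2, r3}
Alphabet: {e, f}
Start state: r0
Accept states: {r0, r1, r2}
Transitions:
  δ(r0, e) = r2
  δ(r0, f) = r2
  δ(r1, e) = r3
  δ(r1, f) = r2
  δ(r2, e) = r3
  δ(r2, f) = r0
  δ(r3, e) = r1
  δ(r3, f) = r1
ε, e, f, ef, ff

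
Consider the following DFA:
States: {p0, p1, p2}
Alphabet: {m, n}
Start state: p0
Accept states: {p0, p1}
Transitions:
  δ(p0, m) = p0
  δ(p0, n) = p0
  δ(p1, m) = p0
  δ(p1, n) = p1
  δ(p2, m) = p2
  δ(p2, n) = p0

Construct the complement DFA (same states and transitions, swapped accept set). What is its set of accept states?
Complement accept states = All states \ Original accept states
= {p0, p1, p2} \ {p0, p1}
{p2}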